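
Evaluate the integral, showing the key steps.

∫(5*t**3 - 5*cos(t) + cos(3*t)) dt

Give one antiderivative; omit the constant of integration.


Step 1. Rewrite: now ∫(5*t**3) dt + ∫(-5*cos(t)) dt + ∫(cos(3*t)) dt.
Step 2. Evaluate the standard form: now -5*sin(t) + ∫(5*t**3) dt + ∫(cos(3*t)) dt.
Step 3. Evaluate the standard form: now 5*t**4/4 - 5*sin(t) + ∫(cos(3*t)) dt.
Step 4. Evaluate the standard form: now 5*t**4/4 - 5*sin(t) + sin(3*t)/3.
Answer: 5*t**4/4 - 5*sin(t) + sin(3*t)/3.


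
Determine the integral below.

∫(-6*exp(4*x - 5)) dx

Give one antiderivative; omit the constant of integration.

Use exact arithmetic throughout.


Answer: -3*exp(4*x - 5)/2.


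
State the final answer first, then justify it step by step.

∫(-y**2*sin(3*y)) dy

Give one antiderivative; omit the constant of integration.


The answer is y**2*cos(3*y)/3 - 2*y*sin(3*y)/9 - 2*cos(3*y)/27.
Step 1. Integrate ∫(-y**2*sin(3*y)) dy by parts with u = y**2, dv = (-sin(3*y)) dy, so v = cos(3*y)/3: now y**2*cos(3*y)/3 + ∫(-2*y*cos(3*y)/3) dy.
Step 2. Integrate ∫(-2*y*cos(3*y)/3) dy by parts with u = y, dv = (-2*cos(3*y)/3) dy, so v = -2*sin(3*y)/9: now y**2*cos(3*y)/3 - 2*y*sin(3*y)/9 + ∫(2*sin(3*y)/9) dy.
Step 3. Evaluate the standard form: now y**2*cos(3*y)/3 - 2*y*sin(3*y)/9 - 2*cos(3*y)/27.
Answer: y**2*cos(3*y)/3 - 2*y*sin(3*y)/9 - 2*cos(3*y)/27.


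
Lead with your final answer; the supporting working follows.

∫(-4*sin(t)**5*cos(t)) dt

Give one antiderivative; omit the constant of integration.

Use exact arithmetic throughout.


The answer is -2*sin(t)**6/3.
Step 1. Substitute u = sin(t), turning ∫(-4*sin(t)**5*cos(t)) dt into ∫(-4*u**5) du: now ∫(-4*u**5) du.
Step 2. Evaluate the standard form: now -2*u**6/3.
Step 3. Substitute back u = sin(t): now -2*sin(t)**6/3.
Answer: -2*sin(t)**6/3.


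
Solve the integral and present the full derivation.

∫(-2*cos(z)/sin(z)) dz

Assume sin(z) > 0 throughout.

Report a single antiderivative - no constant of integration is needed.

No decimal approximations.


Step 1. Substitute u = sin(z), turning ∫(-2*cos(z)/sin(z)) dz into ∫(-2/u) du: now ∫(-2/u) du.
Step 2. Evaluate the standard form [assuming u > 0]: now -2*log(u).
Step 3. Substitute back u = sin(z): now -2*log(sin(z)).
Answer: -2*log(sin(z)).


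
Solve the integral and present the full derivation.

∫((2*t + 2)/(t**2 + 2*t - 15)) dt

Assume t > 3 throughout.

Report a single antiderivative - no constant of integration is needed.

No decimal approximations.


Step 1. Decompose ∫((2*t + 2)/(t**2 + 2*t - 15)) dt by partial fractions, (2*t + 2)/(t**2 + 2*t - 15) = 1/(t + 5) + 1/(t - 3): now ∫(1/(t - 3)) dt + ∫(1/(t + 5)) dt.
Step 2. Evaluate the standard form [assuming t > -5]: now log(t + 5) + ∫(1/(t - 3)) dt.
Step 3. Evaluate the standard form [assuming t > 3]: now log(t - 3) + log(t + 5).
Answer: log(t - 3) + log(t + 5).


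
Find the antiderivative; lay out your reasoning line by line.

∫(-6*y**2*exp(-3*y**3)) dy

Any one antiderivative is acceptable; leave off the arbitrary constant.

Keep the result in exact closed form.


Step 1. Substitute u = y**3, turning ∫(-6*y**2*exp(-3*y**3)) dy into ∫(-2*exp(-3*u)) du: now ∫(-2*exp(-3*u)) du.
Step 2. Evaluate the standard form: now 2*exp(-3*u)/3.
Step 3. Substitute back u = y**3: now 2*exp(-3*y**3)/3.
Answer: 2*exp(-3*y**3)/3.


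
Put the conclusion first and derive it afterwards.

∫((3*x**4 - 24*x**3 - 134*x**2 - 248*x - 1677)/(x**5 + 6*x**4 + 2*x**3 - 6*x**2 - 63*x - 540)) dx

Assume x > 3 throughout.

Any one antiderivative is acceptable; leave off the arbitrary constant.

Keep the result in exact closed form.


The answer is -4*log(x - 3) + 3*log(x + 4) + 4*log(x + 5) + 2*atan(x/3)/3.
Step 1. Decompose ∫((3*x**4 - 24*x**3 - 134*x**2 - 248*x - 1677)/(x**5 + 6*x**4 + 2*x**3 - 6*x**2 - 63*x - 540)) dx by partial fractions, (3*x**4 - 24*x**3 - 134*x**2 - 248*x - 1677)/(x**5 + 6*x**4 + 2*x**3 - 6*x**2 - 63*x - 540) = 2/(x**2 + 9) + 4/(x + 5) + 3/(x + 4) - 4/(x - 3): now ∫(-4/(x - 3)) dx + ∫(3/(x + 4)) dx + ∫(4/(x + 5)) dx + ∫(2/(x**2 + 9)) dx.
Step 2. Evaluate the standard form [assuming x > 3]: now -4*log(x - 3) + ∫(3/(x + 4)) dx + ∫(4/(x + 5)) dx + ∫(2/(x**2 + 9)) dx.
Step 3. Evaluate the standard form [assuming x > -4]: now -4*log(x - 3) + 3*log(x + 4) + ∫(4/(x + 5)) dx + ∫(2/(x**2 + 9)) dx.
Step 4. Evaluate the standard form [assuming x > -5]: now -4*log(x - 3) + 3*log(x + 4) + 4*log(x + 5) + ∫(2/(x**2 + 9)) dx.
Step 5. Evaluate the standard form: now -4*log(x - 3) + 3*log(x + 4) + 4*log(x + 5) + 2*atan(x/3)/3.
Answer: -4*log(x - 3) + 3*log(x + 4) + 4*log(x + 5) + 2*atan(x/3)/3.


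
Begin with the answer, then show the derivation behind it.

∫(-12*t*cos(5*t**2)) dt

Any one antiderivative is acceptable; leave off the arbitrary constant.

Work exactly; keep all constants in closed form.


The answer is -6*sin(5*t**2)/5.
Step 1. Substitute u = t**2, turning ∫(-12*t*cos(5*t**2)) dt into ∫(-6*cos(5*u)) du: now ∫(-6*cos(5*u)) du.
Step 2. Evaluate the standard form: now -6*sin(5*u)/5.
Step 3. Substitute back u = t**2: now -6*sin(5*t**2)/5.
Answer: -6*sin(5*t**2)/5.


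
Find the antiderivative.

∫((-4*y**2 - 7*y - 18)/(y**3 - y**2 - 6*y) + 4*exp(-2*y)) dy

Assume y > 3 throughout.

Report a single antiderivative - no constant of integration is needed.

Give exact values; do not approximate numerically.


Answer: 3*log(y) - 5*log(y - 3) - 2*log(y + 2) - 2*exp(-2*y).


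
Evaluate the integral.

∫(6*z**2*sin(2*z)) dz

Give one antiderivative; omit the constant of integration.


Answer: -3*z**2*cos(2*z) + 3*z*sin(2*z) + 3*cos(2*z)/2.


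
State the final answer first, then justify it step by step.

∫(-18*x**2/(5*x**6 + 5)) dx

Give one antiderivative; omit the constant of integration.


The answer is -6*atan(x**3)/5.
Step 1. Substitute u = x**3, turning ∫(-18*x**2/(5*x**6 + 5)) dx into ∫(-6/(5*(u**2 + 1))) du: now ∫(-6/(5*(u**2 + 1))) du.
Step 2. Evaluate the standard form: now -6*atan(u)/5.
Step 3. Substitute back u = x**3: now -6*atan(x**3)/5.
Answer: -6*atan(x**3)/5.


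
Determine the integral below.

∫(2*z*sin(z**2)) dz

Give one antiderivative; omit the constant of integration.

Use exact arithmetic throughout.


Answer: -cos(z**2).


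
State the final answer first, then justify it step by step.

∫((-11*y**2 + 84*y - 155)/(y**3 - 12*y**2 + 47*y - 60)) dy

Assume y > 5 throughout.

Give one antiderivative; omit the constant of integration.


The answer is -5*log(y - 5) - 5*log(y - 4) - log(y - 3).
Step 1. Decompose ∫((-11*y**2 + 84*y - 155)/(y**3 - 12*y**2 + 47*y - 60)) dy by partial fractions, (-11*y**2 + 84*y - 155)/(y**3 - 12*y**2 + 47*y - 60) = -1/(y - 3) - 5/(y - 4) - 5/(y - 5): now ∫(-5/(y - 5)) dy + ∫(-5/(y - 4)) dy + ∫(-1/(y - 3)) dy.
Step 2. Evaluate the standard form [assuming y > 4]: now -5*log(y - 4) + ∫(-5/(y - 5)) dy + ∫(-1/(y - 3)) dy.
Step 3. Evaluate the standard form [assuming y > 3]: now -5*log(y - 4) - log(y - 3) + ∫(-5/(y - 5)) dy.
Step 4. Evaluate the standard form [assuming y > 5]: now -5*log(y - 5) - 5*log(y - 4) - log(y - 3).
Answer: -5*log(y - 5) - 5*log(y - 4) - log(y - 3).


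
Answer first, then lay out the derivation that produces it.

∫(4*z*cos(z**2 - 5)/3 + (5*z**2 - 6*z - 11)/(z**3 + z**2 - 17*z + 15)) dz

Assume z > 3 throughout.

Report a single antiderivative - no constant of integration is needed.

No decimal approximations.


The answer is log(z - 3) + log(z - 1) + 3*log(z + 5) + 2*sin(z**2 - 5)/3.
Step 1. Rewrite: now ∫(4*z*cos(z**2 - 5)/3) dz + ∫((5*z**2 - 6*z - 11)/(z**3 + z**2 - 17*z + 15)) dz.
Step 2. Substitute u = z**2 - 5, turning ∫(4*z*cos(z**2 - 5)/3) dz into ∫(2*cos(u)/3) du: now ∫((5*z**2 - 6*z - 11)/(z**3 + z**2 - 17*z + 15)) dz + ∫(2*cos(u)/3) du.
Step 3. Evaluate the standard form: now 2*sin(u)/3 + ∫((5*z**2 - 6*z - 11)/(z**3 + z**2 - 17*z + 15)) dz.
Step 4. Substitute back u = z**2 - 5: now 2*sin(z**2 - 5)/3 + ∫((5*z**2 - 6*z - 11)/(z**3 + z**2 - 17*z + 15)) dz.
Step 5. Decompose ∫((5*z**2 - 6*z - 11)/(z**3 + z**2 - 17*z + 15)) dz by partial fractions, (5*z**2 - 6*z - 11)/(z**3 + z**2 - 17*z + 15) = 3/(z + 5) + 1/(z - 1) + 1/(z - 3): now 2*sin(z**2 - 5)/3 + ∫(1/(z - 3)) dz + ∫(1/(z - 1)) dz + ∫(3/(z + 5)) dz.
Step 6. Evaluate the standard form [assuming z > 1]: now log(z - 1) + 2*sin(z**2 - 5)/3 + ∫(1/(z - 3)) dz + ∫(3/(z + 5)) dz.
Step 7. Evaluate the standard form [assuming z > 3]: now log(z - 3) + log(z - 1) + 2*sin(z**2 - 5)/3 + ∫(3/(z + 5)) dz.
Step 8. Evaluate the standard form [assuming z > -5]: now log(z - 3) + log(z - 1) + 3*log(z + 5) + 2*sin(z**2 - 5)/3.
Answer: log(z - 3) + log(z - 1) + 3*log(z + 5) + 2*sin(z**2 - 5)/3.


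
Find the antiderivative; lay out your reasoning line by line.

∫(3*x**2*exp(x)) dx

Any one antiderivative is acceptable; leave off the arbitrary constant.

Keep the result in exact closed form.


Step 1. Integrate ∫(3*x**2*exp(x)) dx by parts with u = x**2, dv = (3*exp(x)) dx, so v = 3*exp(x): now 3*x**2*exp(x) + ∫(-6*x*exp(x)) dx.
Step 2. Integrate ∫(-6*x*exp(x)) dx by parts with u = x, dv = (-6*exp(x)) dx, so v = -6*exp(x): now 3*x**2*exp(x) - 6*x*exp(x) + ∫(6*exp(x)) dx.
Step 3. Evaluate the standard form: now 3*x**2*exp(x) - 6*x*exp(x) + 6*exp(x).
Answer: 3*x**2*exp(x) - 6*x*exp(x) + 6*exp(x).


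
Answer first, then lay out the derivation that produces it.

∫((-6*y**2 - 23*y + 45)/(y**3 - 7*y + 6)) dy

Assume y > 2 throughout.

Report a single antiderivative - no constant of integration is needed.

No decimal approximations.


The answer is -5*log(y - 2) - 4*log(y - 1) + 3*log(y + 3).
Step 1. Decompose ∫((-6*y**2 - 23*y + 45)/(y**3 - 7*y + 6)) dy by partial fractions, (-6*y**2 - 23*y + 45)/(y**3 - 7*y + 6) = 3/(y + 3) - 4/(y - 1) - 5/(y - 2): now ∫(-5/(y - 2)) dy + ∫(-4/(y - 1)) dy + ∫(3/(y + 3)) dy.
Step 2. Evaluate the standard form [assuming y > -3]: now 3*log(y + 3) + ∫(-5/(y - 2)) dy + ∫(-4/(y - 1)) dy.
Step 3. Evaluate the standard form [assuming y > 1]: now -4*log(y - 1) + 3*log(y + 3) + ∫(-5/(y - 2)) dy.
Step 4. Evaluate the standard form [assuming y > 2]: now -5*log(y - 2) - 4*log(y - 1) + 3*log(y + 3).
Answer: -5*log(y - 2) - 4*log(y - 1) + 3*log(y + 3).


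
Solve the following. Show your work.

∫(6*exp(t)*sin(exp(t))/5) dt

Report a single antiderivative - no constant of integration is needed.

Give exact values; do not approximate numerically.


Step 1. Substitute u = exp(t), turning ∫(6*exp(t)*sin(exp(t))/5) dt into ∫(6*sin(u)/5) du: now ∫(6*sin(u)/5) du.
Step 2. Evaluate the standard form: now -6*cos(u)/5.
Step 3. Substitute back u = exp(t): now -6*cos(exp(t))/5.
Answer: -6*cos(exp(t))/5.


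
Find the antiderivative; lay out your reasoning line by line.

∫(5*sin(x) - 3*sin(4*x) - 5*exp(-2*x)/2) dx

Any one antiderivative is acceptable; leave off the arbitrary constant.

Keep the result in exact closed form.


Step 1. Rewrite: now ∫(-5*exp(-2*x)/2) dx + ∫(5*sin(x)) dx + ∫(-3*sin(4*x)) dx.
Step 2. Evaluate the standard form: now 3*cos(4*x)/4 + ∫(-5*exp(-2*x)/2) dx + ∫(5*sin(x)) dx.
Step 3. Evaluate the standard form: now -5*cos(x) + 3*cos(4*x)/4 + ∫(-5*exp(-2*x)/2) dx.
Step 4. Evaluate the standard form: now -5*cos(x) + 3*cos(4*x)/4 + 5*exp(-2*x)/4.
Answer: -5*cos(x) + 3*cos(4*x)/4 + 5*exp(-2*x)/4.


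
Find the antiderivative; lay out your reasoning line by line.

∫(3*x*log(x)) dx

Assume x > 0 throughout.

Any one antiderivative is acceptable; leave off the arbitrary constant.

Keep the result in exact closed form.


Step 1. Integrate ∫(3*x*log(x)) dx by parts with u = log(x), dv = (3*x) dx, so v = 3*x**2/2 [assuming x > 0]: now 3*x**2*log(x)/2 + ∫(-3*x/2) dx.
Step 2. Evaluate the standard form: now 3*x**2*log(x)/2 - 3*x**2/4.
Answer: 3*x**2*log(x)/2 - 3*x**2/4.


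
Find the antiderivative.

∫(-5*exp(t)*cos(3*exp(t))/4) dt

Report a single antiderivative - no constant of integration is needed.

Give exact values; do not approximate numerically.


Answer: -5*sin(3*exp(t))/12.


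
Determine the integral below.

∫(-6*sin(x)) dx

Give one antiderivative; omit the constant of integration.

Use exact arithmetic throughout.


Answer: 6*cos(x).


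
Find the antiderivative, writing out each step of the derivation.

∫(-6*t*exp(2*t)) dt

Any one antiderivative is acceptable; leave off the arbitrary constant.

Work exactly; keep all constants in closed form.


Step 1. Integrate ∫(-6*t*exp(2*t)) dt by parts with u = t, dv = (-6*exp(2*t)) dt, so v = -3*exp(2*t): now -3*t*exp(2*t) + ∫(3*exp(2*t)) dt.
Step 2. Evaluate the standard form: now -3*t*exp(2*t) + 3*exp(2*t)/2.
Answer: -3*t*exp(2*t) + 3*exp(2*t)/2.


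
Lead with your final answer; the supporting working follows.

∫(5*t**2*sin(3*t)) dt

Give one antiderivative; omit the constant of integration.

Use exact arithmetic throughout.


The answer is -5*t**2*cos(3*t)/3 + 10*t*sin(3*t)/9 + 10*cos(3*t)/27.
Step 1. Integrate ∫(5*t**2*sin(3*t)) dt by parts with u = t**2, dv = (5*sin(3*t)) dt, so v = -5*cos(3*t)/3: now -5*t**2*cos(3*t)/3 + ∫(10*t*cos(3*t)/3) dt.
Step 2. Integrate ∫(10*t*cos(3*t)/3) dt by parts with u = t, dv = (10*cos(3*t)/3) dt, so v = 10*sin(3*t)/9: now -5*t**2*cos(3*t)/3 + 10*t*sin(3*t)/9 + ∫(-10*sin(3*t)/9) dt.
Step 3. Evaluate the standard form: now -5*t**2*cos(3*t)/3 + 10*t*sin(3*t)/9 + 10*cos(3*t)/27.
Answer: -5*t**2*cos(3*t)/3 + 10*t*sin(3*t)/9 + 10*cos(3*t)/27.


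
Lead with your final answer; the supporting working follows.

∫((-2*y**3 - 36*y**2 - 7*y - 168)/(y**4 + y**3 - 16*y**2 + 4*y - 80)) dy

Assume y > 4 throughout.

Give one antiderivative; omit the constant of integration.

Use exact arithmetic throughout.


The answer is -5*log(y - 4) + 3*log(y + 5) + atan(y/2)/2.
Step 1. Decompose ∫((-2*y**3 - 36*y**2 - 7*y - 168)/(y**4 + y**3 - 16*y**2 + 4*y - 80)) dy by partial fractions, (-2*y**3 - 36*y**2 - 7*y - 168)/(y**4 + y**3 - 16*y**2 + 4*y - 80) = 1/(y**2 + 4) + 3/(y + 5) - 5/(y - 4): now ∫(-5/(y - 4)) dy + ∫(3/(y + 5)) dy + ∫(1/(y**2 + 4)) dy.
Step 2. Evaluate the standard form [assuming y > -5]: now 3*log(y + 5) + ∫(-5/(y - 4)) dy + ∫(1/(y**2 + 4)) dy.
Step 3. Evaluate the standard form [assuming y > 4]: now -5*log(y - 4) + 3*log(y + 5) + ∫(1/(y**2 + 4)) dy.
Step 4. Evaluate the standard form: now -5*log(y - 4) + 3*log(y + 5) + atan(y/2)/2.
Answer: -5*log(y - 4) + 3*log(y + 5) + atan(y/2)/2.


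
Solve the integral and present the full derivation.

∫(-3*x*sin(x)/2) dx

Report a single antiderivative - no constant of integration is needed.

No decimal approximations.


Step 1. Integrate ∫(-3*x*sin(x)/2) dx by parts with u = x, dv = (-3*sin(x)/2) dx, so v = 3*cos(x)/2: now 3*x*cos(x)/2 + ∫(-3*cos(x)/2) dx.
Step 2. Evaluate the standard form: now 3*x*cos(x)/2 - 3*sin(x)/2.
Answer: 3*x*cos(x)/2 - 3*sin(x)/2.


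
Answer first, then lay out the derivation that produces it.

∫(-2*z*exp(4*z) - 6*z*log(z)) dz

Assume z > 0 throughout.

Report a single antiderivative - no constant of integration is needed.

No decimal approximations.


The answer is -3*z**2*log(z) + 3*z**2/2 - z*exp(4*z)/2 + exp(4*z)/8.
Step 1. Rewrite: now ∫(-2*z*exp(4*z)) dz + ∫(-6*z*log(z)) dz.
Step 2. Integrate ∫(-6*z*log(z)) dz by parts with u = log(z), dv = (-6*z) dz, so v = -3*z**2 [assuming z > 0]: now -3*z**2*log(z) + ∫(3*z) dz + ∫(-2*z*exp(4*z)) dz.
Step 3. Evaluate the standard form: now -3*z**2*log(z) + 3*z**2/2 + ∫(-2*z*exp(4*z)) dz.
Step 4. Integrate ∫(-2*z*exp(4*z)) dz by parts with u = z, dv = (-2*exp(4*z)) dz, so v = -exp(4*z)/2: now -3*z**2*log(z) + 3*z**2/2 - z*exp(4*z)/2 + ∫(exp(4*z)/2) dz.
Step 5. Evaluate the standard form: now -3*z**2*log(z) + 3*z**2/2 - z*exp(4*z)/2 + exp(4*z)/8.
Answer: -3*z**2*log(z) + 3*z**2/2 - z*exp(4*z)/2 + exp(4*z)/8.


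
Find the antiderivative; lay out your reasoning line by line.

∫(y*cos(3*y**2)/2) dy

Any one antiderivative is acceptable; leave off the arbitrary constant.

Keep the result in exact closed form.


Step 1. Substitute u = y**2, turning ∫(y*cos(3*y**2)/2) dy into ∫(cos(3*u)/4) du: now ∫(cos(3*u)/4) du.
Step 2. Evaluate the standard form: now sin(3*u)/12.
Step 3. Substitute back u = y**2: now sin(3*y**2)/12.
Answer: sin(3*y**2)/12.


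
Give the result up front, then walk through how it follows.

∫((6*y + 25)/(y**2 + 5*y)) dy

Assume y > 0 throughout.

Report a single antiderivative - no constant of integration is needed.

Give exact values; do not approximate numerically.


The answer is 5*log(y) + log(y + 5).
Step 1. Decompose ∫((6*y + 25)/(y**2 + 5*y)) dy by partial fractions, (6*y + 25)/(y**2 + 5*y) = 1/(y + 5) + 5/y: now ∫(5/y) dy + ∫(1/(y + 5)) dy.
Step 2. Evaluate the standard form [assuming y > -5]: now log(y + 5) + ∫(5/y) dy.
Step 3. Evaluate the standard form [assuming y > 0]: now 5*log(y) + log(y + 5).
Answer: 5*log(y) + log(y + 5).


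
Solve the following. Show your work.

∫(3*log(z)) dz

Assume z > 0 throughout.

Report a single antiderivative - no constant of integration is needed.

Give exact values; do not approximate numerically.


Step 1. Integrate ∫(3*log(z)) dz by parts with u = log(z), dv = (3) dz, so v = 3*z [assuming z > 0]: now 3*z*log(z) + ∫(-3) dz.
Step 2. Evaluate the standard form: now 3*z*log(z) - 3*z.
Answer: 3*z*log(z) - 3*z.


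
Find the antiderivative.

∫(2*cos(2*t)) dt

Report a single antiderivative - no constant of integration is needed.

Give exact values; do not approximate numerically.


Answer: sin(2*t).


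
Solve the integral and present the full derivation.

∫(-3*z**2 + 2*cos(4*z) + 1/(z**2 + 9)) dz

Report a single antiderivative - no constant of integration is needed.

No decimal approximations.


Step 1. Rewrite: now ∫(-3*z**2) dz + ∫(1/(z**2 + 9)) dz + ∫(2*cos(4*z)) dz.
Step 2. Evaluate the standard form: now atan(z/3)/3 + ∫(-3*z**2) dz + ∫(2*cos(4*z)) dz.
Step 3. Evaluate the standard form: now -z**3 + atan(z/3)/3 + ∫(2*cos(4*z)) dz.
Step 4. Evaluate the standard form: now -z**3 + sin(4*z)/2 + atan(z/3)/3.
Answer: -z**3 + sin(4*z)/2 + atan(z/3)/3.


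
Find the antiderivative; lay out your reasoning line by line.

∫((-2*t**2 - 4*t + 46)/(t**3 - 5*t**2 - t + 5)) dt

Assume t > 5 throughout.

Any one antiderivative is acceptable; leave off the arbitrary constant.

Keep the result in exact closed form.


Step 1. Decompose ∫((-2*t**2 - 4*t + 46)/(t**3 - 5*t**2 - t + 5)) dt by partial fractions, (-2*t**2 - 4*t + 46)/(t**3 - 5*t**2 - t + 5) = 4/(t + 1) - 5/(t - 1) - 1/(t - 5): now ∫(-1/(t - 5)) dt + ∫(-5/(t - 1)) dt + ∫(4/(t + 1)) dt.
Step 2. Evaluate the standard form [assuming t > -1]: now 4*log(t + 1) + ∫(-1/(t - 5)) dt + ∫(-5/(t - 1)) dt.
Step 3. Evaluate the standard form [assuming t > 5]: now -log(t - 5) + 4*log(t + 1) + ∫(-5/(t - 1)) dt.
Step 4. Evaluate the standard form [assuming t > 1]: now -log(t - 5) - 5*log(t - 1) + 4*log(t + 1).
Answer: -log(t - 5) - 5*log(t - 1) + 4*log(t + 1).


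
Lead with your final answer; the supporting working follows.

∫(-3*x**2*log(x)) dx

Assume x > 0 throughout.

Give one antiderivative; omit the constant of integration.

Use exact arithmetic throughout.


The answer is -x**3*log(x) + x**3/3.
Step 1. Integrate ∫(-3*x**2*log(x)) dx by parts with u = log(x), dv = (-3*x**2) dx, so v = -x**3 [assuming x > 0]: now -x**3*log(x) + ∫(x**2) dx.
Step 2. Evaluate the standard form: now -x**3*log(x) + x**3/3.
Answer: -x**3*log(x) + x**3/3.


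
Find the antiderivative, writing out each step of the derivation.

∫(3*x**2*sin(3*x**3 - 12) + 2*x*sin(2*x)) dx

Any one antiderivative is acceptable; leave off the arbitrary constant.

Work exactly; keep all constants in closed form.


Step 1. Rewrite: now ∫(2*x*sin(2*x)) dx + ∫(3*x**2*sin(3*x**3 - 12)) dx.
Step 2. Integrate ∫(2*x*sin(2*x)) dx by parts with u = x, dv = (2*sin(2*x)) dx, so v = -cos(2*x): now -x*cos(2*x) + ∫(3*x**2*sin(3*x**3 - 12)) dx + ∫(cos(2*x)) dx.
Step 3. Evaluate the standard form: now -x*cos(2*x) + sin(2*x)/2 + ∫(3*x**2*sin(3*x**3 - 12)) dx.
Step 4. Substitute u = x**3 - 4, turning ∫(3*x**2*sin(3*x**3 - 12)) dx into ∫(sin(3*u)) du: now -x*cos(2*x) + sin(2*x)/2 + ∫(sin(3*u)) du.
Step 5. Evaluate the standard form: now -x*cos(2*x) + sin(2*x)/2 - cos(3*u)/3.
Step 6. Substitute back u = x**3 - 4: now -x*cos(2*x) + sin(2*x)/2 - cos(3*x**3 - 12)/3.
Answer: -x*cos(2*x) + sin(2*x)/2 - cos(3*x**3 - 12)/3.


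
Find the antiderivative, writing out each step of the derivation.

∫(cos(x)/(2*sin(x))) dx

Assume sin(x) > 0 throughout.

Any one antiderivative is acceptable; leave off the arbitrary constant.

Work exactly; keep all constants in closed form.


Step 1. Substitute u = sin(x), turning ∫(cos(x)/(2*sin(x))) dx into ∫(1/(2*u)) du: now ∫(1/(2*u)) du.
Step 2. Evaluate the standard form [assuming u > 0]: now log(u)/2.
Step 3. Substitute back u = sin(x): now log(sin(x))/2.
Answer: log(sin(x))/2.


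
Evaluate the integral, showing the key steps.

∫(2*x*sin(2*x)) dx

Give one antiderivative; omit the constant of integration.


Step 1. Integrate ∫(2*x*sin(2*x)) dx by parts with u = x, dv = (2*sin(2*x)) dx, so v = -cos(2*x): now -x*cos(2*x) + ∫(cos(2*x)) dx.
Step 2. Evaluate the standard form: now -x*cos(2*x) + sin(2*x)/2.
Answer: -x*cos(2*x) + sin(2*x)/2.


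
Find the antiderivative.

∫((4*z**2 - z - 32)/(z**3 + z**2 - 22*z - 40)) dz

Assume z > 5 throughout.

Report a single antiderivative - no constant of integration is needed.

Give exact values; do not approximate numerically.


Answer: log(z - 5) + log(z + 2) + 2*log(z + 4).


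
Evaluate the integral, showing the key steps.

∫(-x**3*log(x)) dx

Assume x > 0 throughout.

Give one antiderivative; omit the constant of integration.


Step 1. Integrate ∫(-x**3*log(x)) dx by parts with u = log(x), dv = (-x**3) dx, so v = -x**4/4 [assuming x > 0]: now -x**4*log(x)/4 + ∫(x**3/4) dx.
Step 2. Evaluate the standard form: now -x**4*log(x)/4 + x**4/16.
Answer: -x**4*log(x)/4 + x**4/16.


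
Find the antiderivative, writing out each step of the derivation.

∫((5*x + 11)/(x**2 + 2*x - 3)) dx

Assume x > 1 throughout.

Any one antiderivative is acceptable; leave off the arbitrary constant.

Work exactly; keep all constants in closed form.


Step 1. Decompose ∫((5*x + 11)/(x**2 + 2*x - 3)) dx by partial fractions, (5*x + 11)/(x**2 + 2*x - 3) = 1/(x + 3) + 4/(x - 1): now ∫(4/(x - 1)) dx + ∫(1/(x + 3)) dx.
Step 2. Evaluate the standard form [assuming x > 1]: now 4*log(x - 1) + ∫(1/(x + 3)) dx.
Step 3. Evaluate the standard form [assuming x > -3]: now 4*log(x - 1) + log(x + 3).
Answer: 4*log(x - 1) + log(x + 3).


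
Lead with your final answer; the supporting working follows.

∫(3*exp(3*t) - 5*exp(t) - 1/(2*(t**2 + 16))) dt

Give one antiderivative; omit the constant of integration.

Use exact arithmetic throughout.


The answer is exp(3*t) - 5*exp(t) - atan(t/4)/8.
Step 1. Rewrite: now ∫(-1/(2*(t**2 + 16))) dt + ∫(-5*exp(t)) dt + ∫(3*exp(3*t)) dt.
Step 2. Evaluate the standard form: now -5*exp(t) + ∫(-1/(2*(t**2 + 16))) dt + ∫(3*exp(3*t)) dt.
Step 3. Evaluate the standard form: now exp(3*t) - 5*exp(t) + ∫(-1/(2*(t**2 + 16))) dt.
Step 4. Evaluate the standard form: now exp(3*t) - 5*exp(t) - atan(t/4)/8.
Answer: exp(3*t) - 5*exp(t) - atan(t/4)/8.


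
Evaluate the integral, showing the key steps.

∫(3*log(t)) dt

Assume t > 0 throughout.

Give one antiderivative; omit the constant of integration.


Step 1. Integrate ∫(3*log(t)) dt by parts with u = log(t), dv = (3) dt, so v = 3*t [assuming t > 0]: now 3*t*log(t) + ∫(-3) dt.
Step 2. Evaluate the standard form: now 3*t*log(t) - 3*t.
Answer: 3*t*log(t) - 3*t.


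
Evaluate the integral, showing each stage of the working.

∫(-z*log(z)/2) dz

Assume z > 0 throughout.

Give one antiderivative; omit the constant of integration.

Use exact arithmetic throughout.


Step 1. Integrate ∫(-z*log(z)/2) dz by parts with u = log(z), dv = (-z/2) dz, so v = -z**2/4 [assuming z > 0]: now -z**2*log(z)/4 + ∫(z/4) dz.
Step 2. Evaluate the standard form: now -z**2*log(z)/4 + z**2/8.
Answer: -z**2*log(z)/4 + z**2/8.


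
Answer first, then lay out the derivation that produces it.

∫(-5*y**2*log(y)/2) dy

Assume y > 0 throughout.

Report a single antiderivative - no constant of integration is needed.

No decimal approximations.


The answer is -5*y**3*log(y)/6 + 5*y**3/18.
Step 1. Integrate ∫(-5*y**2*log(y)/2) dy by parts with u = log(y), dv = (-5*y**2/2) dy, so v = -5*y**3/6 [assuming y > 0]: now -5*y**3*log(y)/6 + ∫(5*y**2/6) dy.
Step 2. Evaluate the standard form: now -5*y**3*log(y)/6 + 5*y**3/18.
Answer: -5*y**3*log(y)/6 + 5*y**3/18.


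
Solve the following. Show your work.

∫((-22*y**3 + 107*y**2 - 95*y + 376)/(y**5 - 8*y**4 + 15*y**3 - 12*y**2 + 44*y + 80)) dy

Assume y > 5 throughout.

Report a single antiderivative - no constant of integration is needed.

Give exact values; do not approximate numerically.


Step 1. Decompose ∫((-22*y**3 + 107*y**2 - 95*y + 376)/(y**5 - 8*y**4 + 15*y**3 - 12*y**2 + 44*y + 80)) dy by partial fractions, (-22*y**3 + 107*y**2 - 95*y + 376)/(y**5 - 8*y**4 + 15*y**3 - 12*y**2 + 44*y + 80) = -1/(y**2 + 4) + 4/(y + 1) - 3/(y - 4) - 1/(y - 5): now ∫(-1/(y - 5)) dy + ∫(-3/(y - 4)) dy + ∫(4/(y + 1)) dy + ∫(-1/(y**2 + 4)) dy.
Step 2. Evaluate the standard form [assuming y > -1]: now 4*log(y + 1) + ∫(-1/(y - 5)) dy + ∫(-3/(y - 4)) dy + ∫(-1/(y**2 + 4)) dy.
Step 3. Evaluate the standard form [assuming y > 5]: now -log(y - 5) + 4*log(y + 1) + ∫(-3/(y - 4)) dy + ∫(-1/(y**2 + 4)) dy.
Step 4. Evaluate the standard form [assuming y > 4]: now -log(y - 5) - 3*log(y - 4) + 4*log(y + 1) + ∫(-1/(y**2 + 4)) dy.
Step 5. Evaluate the standard form: now -log(y - 5) - 3*log(y - 4) + 4*log(y + 1) - atan(y/2)/2.
Answer: -log(y - 5) - 3*log(y - 4) + 4*log(y + 1) - atan(y/2)/2.


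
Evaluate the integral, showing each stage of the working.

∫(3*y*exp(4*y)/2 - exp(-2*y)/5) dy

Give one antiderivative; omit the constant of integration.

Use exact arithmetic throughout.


Step 1. Rewrite: now ∫(3*y*exp(4*y)/2) dy + ∫(-exp(-2*y)/5) dy.
Step 2. Evaluate the standard form: now ∫(3*y*exp(4*y)/2) dy + exp(-2*y)/10.
Step 3. Integrate ∫(3*y*exp(4*y)/2) dy by parts with u = y, dv = (3*exp(4*y)/2) dy, so v = 3*exp(4*y)/8: now 3*y*exp(4*y)/8 + ∫(-3*exp(4*y)/8) dy + exp(-2*y)/10.
Step 4. Evaluate the standard form: now 3*y*exp(4*y)/8 - 3*exp(4*y)/32 + exp(-2*y)/10.
Answer: 3*y*exp(4*y)/8 - 3*exp(4*y)/32 + exp(-2*y)/10.


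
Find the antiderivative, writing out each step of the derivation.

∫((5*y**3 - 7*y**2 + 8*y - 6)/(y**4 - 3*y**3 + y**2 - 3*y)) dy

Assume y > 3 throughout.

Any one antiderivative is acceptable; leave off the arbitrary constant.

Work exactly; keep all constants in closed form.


Step 1. Decompose ∫((5*y**3 - 7*y**2 + 8*y - 6)/(y**4 - 3*y**3 + y**2 - 3*y)) dy by partial fractions, (5*y**3 - 7*y**2 + 8*y - 6)/(y**4 - 3*y**3 + y**2 - 3*y) = -1/(y**2 + 1) + 3/(y - 3) + 2/y: now ∫(2/y) dy + ∫(3/(y - 3)) dy + ∫(-1/(y**2 + 1)) dy.
Step 2. Evaluate the standard form [assuming y > 0]: now 2*log(y) + ∫(3/(y - 3)) dy + ∫(-1/(y**2 + 1)) dy.
Step 3. Evaluate the standard form [assuming y > 3]: now 2*log(y) + 3*log(y - 3) + ∫(-1/(y**2 + 1)) dy.
Step 4. Evaluate the standard form: now 2*log(y) + 3*log(y - 3) - atan(y).
Answer: 2*log(y) + 3*log(y - 3) - atan(y).


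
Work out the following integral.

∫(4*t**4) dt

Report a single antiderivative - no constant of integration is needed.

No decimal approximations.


Answer: 4*t**5/5.


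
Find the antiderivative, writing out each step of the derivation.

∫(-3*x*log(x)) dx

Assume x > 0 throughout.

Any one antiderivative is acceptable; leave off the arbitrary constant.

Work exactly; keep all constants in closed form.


Step 1. Integrate ∫(-3*x*log(x)) dx by parts with u = log(x), dv = (-3*x) dx, so v = -3*x**2/2 [assuming x > 0]: now -3*x**2*log(x)/2 + ∫(3*x/2) dx.
Step 2. Evaluate the standard form: now -3*x**2*log(x)/2 + 3*x**2/4.
Answer: -3*x**2*log(x)/2 + 3*x**2/4.


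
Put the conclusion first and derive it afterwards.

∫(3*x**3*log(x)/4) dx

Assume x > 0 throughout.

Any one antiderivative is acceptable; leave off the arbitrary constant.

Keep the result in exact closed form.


The answer is 3*x**4*log(x)/16 - 3*x**4/64.
Step 1. Integrate ∫(3*x**3*log(x)/4) dx by parts with u = log(x), dv = (3*x**3/4) dx, so v = 3*x**4/16 [assuming x > 0]: now 3*x**4*log(x)/16 + ∫(-3*x**3/16) dx.
Step 2. Evaluate the standard form: now 3*x**4*log(x)/16 - 3*x**4/64.
Answer: 3*x**4*log(x)/16 - 3*x**4/64.


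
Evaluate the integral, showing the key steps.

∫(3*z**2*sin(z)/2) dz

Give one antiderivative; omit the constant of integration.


Step 1. Integrate ∫(3*z**2*sin(z)/2) dz by parts with u = z**2, dv = (3*sin(z)/2) dz, so v = -3*cos(z)/2: now -3*z**2*cos(z)/2 + ∫(3*z*cos(z)) dz.
Step 2. Integrate ∫(3*z*cos(z)) dz by parts with u = z, dv = (3*cos(z)) dz, so v = 3*sin(z): now -3*z**2*cos(z)/2 + 3*z*sin(z) + ∫(-3*sin(z)) dz.
Step 3. Evaluate the standard form: now -3*z**2*cos(z)/2 + 3*z*sin(z) + 3*cos(z).
Answer: -3*z**2*cos(z)/2 + 3*z*sin(z) + 3*cos(z).


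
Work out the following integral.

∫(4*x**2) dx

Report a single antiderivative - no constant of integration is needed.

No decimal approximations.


Answer: 4*x**3/3.


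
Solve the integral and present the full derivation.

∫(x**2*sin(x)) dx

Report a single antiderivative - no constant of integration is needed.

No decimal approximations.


Step 1. Integrate ∫(x**2*sin(x)) dx by parts with u = x**2, dv = (sin(x)) dx, so v = -cos(x): now -x**2*cos(x) + ∫(2*x*cos(x)) dx.
Step 2. Integrate ∫(2*x*cos(x)) dx by parts with u = x, dv = (2*cos(x)) dx, so v = 2*sin(x): now -x**2*cos(x) + 2*x*sin(x) + ∫(-2*sin(x)) dx.
Step 3. Evaluate the standard form: now -x**2*cos(x) + 2*x*sin(x) + 2*cos(x).
Answer: -x**2*cos(x) + 2*x*sin(x) + 2*cos(x).


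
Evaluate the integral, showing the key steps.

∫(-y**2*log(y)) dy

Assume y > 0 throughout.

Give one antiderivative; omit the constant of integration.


Step 1. Integrate ∫(-y**2*log(y)) dy by parts with u = log(y), dv = (-y**2) dy, so v = -y**3/3 [assuming y > 0]: now -y**3*log(y)/3 + ∫(y**2/3) dy.
Step 2. Evaluate the standard form: now -y**3*log(y)/3 + y**3/9.
Answer: -y**3*log(y)/3 + y**3/9.


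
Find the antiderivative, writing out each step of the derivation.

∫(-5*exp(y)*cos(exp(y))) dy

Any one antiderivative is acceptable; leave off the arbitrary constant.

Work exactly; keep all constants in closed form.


Step 1. Substitute u = exp(y), turning ∫(-5*exp(y)*cos(exp(y))) dy into ∫(-5*cos(u)) du: now ∫(-5*cos(u)) du.
Step 2. Evaluate the standard form: now -5*sin(u).
Step 3. Substitute back u = exp(y): now -5*sin(exp(y)).
Answer: -5*sin(exp(y)).


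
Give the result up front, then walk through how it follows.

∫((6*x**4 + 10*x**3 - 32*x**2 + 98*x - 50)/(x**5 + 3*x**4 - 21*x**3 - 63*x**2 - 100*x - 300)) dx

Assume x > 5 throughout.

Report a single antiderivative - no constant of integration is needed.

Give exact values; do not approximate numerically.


The answer is 2*log(x - 5) + 2*log(x + 3) + 2*log(x + 5) - atan(x/2).
Step 1. Decompose ∫((6*x**4 + 10*x**3 - 32*x**2 + 98*x - 50)/(x**5 + 3*x**4 - 21*x**3 - 63*x**2 - 100*x - 300)) dx by partial fractions, (6*x**4 + 10*x**3 - 32*x**2 + 98*x - 50)/(x**5 + 3*x**4 - 21*x**3 - 63*x**2 - 100*x - 300) = -2/(x**2 + 4) + 2/(x + 5) + 2/(x + 3) + 2/(x - 5): now ∫(2/(x - 5)) dx + ∫(2/(x + 3)) dx + ∫(2/(x + 5)) dx + ∫(-2/(x**2 + 4)) dx.
Step 2. Evaluate the standard form [assuming x > -5]: now 2*log(x + 5) + ∫(2/(x - 5)) dx + ∫(2/(x + 3)) dx + ∫(-2/(x**2 + 4)) dx.
Step 3. Evaluate the standard form [assuming x > -3]: now 2*log(x + 3) + 2*log(x + 5) + ∫(2/(x - 5)) dx + ∫(-2/(x**2 + 4)) dx.
Step 4. Evaluate the standard form [assuming x > 5]: now 2*log(x - 5) + 2*log(x + 3) + 2*log(x + 5) + ∫(-2/(x**2 + 4)) dx.
Step 5. Evaluate the standard form: now 2*log(x - 5) + 2*log(x + 3) + 2*log(x + 5) - atan(x/2).
Answer: 2*log(x - 5) + 2*log(x + 3) + 2*log(x + 5) - atan(x/2).


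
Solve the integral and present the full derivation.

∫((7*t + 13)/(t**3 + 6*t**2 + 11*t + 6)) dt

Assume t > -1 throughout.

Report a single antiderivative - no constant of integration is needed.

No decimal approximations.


Step 1. Decompose ∫((7*t + 13)/(t**3 + 6*t**2 + 11*t + 6)) dt by partial fractions, (7*t + 13)/(t**3 + 6*t**2 + 11*t + 6) = -4/(t + 3) + 1/(t + 2) + 3/(t + 1): now ∫(3/(t + 1)) dt + ∫(1/(t + 2)) dt + ∫(-4/(t + 3)) dt.
Step 2. Evaluate the standard form [assuming t > -2]: now log(t + 2) + ∫(3/(t + 1)) dt + ∫(-4/(t + 3)) dt.
Step 3. Evaluate the standard form [assuming t > -1]: now 3*log(t + 1) + log(t + 2) + ∫(-4/(t + 3)) dt.
Step 4. Evaluate the standard form [assuming t > -3]: now 3*log(t + 1) + log(t + 2) - 4*log(t + 3).
Answer: 3*log(t + 1) + log(t + 2) - 4*log(t + 3).


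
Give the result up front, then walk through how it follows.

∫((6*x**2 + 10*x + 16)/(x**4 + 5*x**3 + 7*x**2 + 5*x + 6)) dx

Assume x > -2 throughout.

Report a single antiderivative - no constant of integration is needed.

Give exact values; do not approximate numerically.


The answer is 4*log(x + 2) - 4*log(x + 3) + 2*atan(x).
Step 1. Decompose ∫((6*x**2 + 10*x + 16)/(x**4 + 5*x**3 + 7*x**2 + 5*x + 6)) dx by partial fractions, (6*x**2 + 10*x + 16)/(x**4 + 5*x**3 + 7*x**2 + 5*x + 6) = 2/(x**2 + 1) - 4/(x + 3) + 4/(x + 2): now ∫(4/(x + 2)) dx + ∫(-4/(x + 3)) dx + ∫(2/(x**2 + 1)) dx.
Step 2. Evaluate the standard form [assuming x > -3]: now -4*log(x + 3) + ∫(4/(x + 2)) dx + ∫(2/(x**2 + 1)) dx.
Step 3. Evaluate the standard form [assuming x > -2]: now 4*log(x + 2) - 4*log(x + 3) + ∫(2/(x**2 + 1)) dx.
Step 4. Evaluate the standard form: now 4*log(x + 2) - 4*log(x + 3) + 2*atan(x).
Answer: 4*log(x + 2) - 4*log(x + 3) + 2*atan(x).


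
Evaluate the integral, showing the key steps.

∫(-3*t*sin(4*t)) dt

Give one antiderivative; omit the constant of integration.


Step 1. Integrate ∫(-3*t*sin(4*t)) dt by parts with u = t, dv = (-3*sin(4*t)) dt, so v = 3*cos(4*t)/4: now 3*t*cos(4*t)/4 + ∫(-3*cos(4*t)/4) dt.
Step 2. Evaluate the standard form: now 3*t*cos(4*t)/4 - 3*sin(4*t)/16.
Answer: 3*t*cos(4*t)/4 - 3*sin(4*t)/16.


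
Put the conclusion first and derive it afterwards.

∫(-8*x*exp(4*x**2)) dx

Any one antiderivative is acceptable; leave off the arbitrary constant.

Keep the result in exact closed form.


The answer is -exp(4*x**2).
Step 1. Substitute u = x**2, turning ∫(-8*x*exp(4*x**2)) dx into ∫(-4*exp(4*u)) du: now ∫(-4*exp(4*u)) du.
Step 2. Evaluate the standard form: now -exp(4*u).
Step 3. Substitute back u = x**2: now -exp(4*x**2).
Answer: -exp(4*x**2).


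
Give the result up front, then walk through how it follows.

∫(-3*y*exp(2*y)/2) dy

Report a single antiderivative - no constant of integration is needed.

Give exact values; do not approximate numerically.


The answer is -3*y*exp(2*y)/4 + 3*exp(2*y)/8.
Step 1. Integrate ∫(-3*y*exp(2*y)/2) dy by parts with u = y, dv = (-3*exp(2*y)/2) dy, so v = -3*exp(2*y)/4: now -3*y*exp(2*y)/4 + ∫(3*exp(2*y)/4) dy.
Step 2. Evaluate the standard form: now -3*y*exp(2*y)/4 + 3*exp(2*y)/8.
Answer: -3*y*exp(2*y)/4 + 3*exp(2*y)/8.


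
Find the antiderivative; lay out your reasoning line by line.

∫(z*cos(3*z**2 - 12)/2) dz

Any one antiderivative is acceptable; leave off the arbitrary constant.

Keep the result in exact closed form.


Step 1. Substitute u = z**2 - 4, turning ∫(z*cos(3*z**2 - 12)/2) dz into ∫(cos(3*u)/4) du: now ∫(cos(3*u)/4) du.
Step 2. Evaluate the standard form: now sin(3*u)/12.
Step 3. Substitute back u = z**2 - 4: now sin(3*z**2 - 12)/12.
Answer: sin(3*z**2 - 12)/12.


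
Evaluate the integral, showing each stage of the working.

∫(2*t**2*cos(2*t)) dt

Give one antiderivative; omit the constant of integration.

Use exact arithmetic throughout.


Step 1. Integrate ∫(2*t**2*cos(2*t)) dt by parts with u = t**2, dv = (2*cos(2*t)) dt, so v = sin(2*t): now t**2*sin(2*t) + ∫(-2*t*sin(2*t)) dt.
Step 2. Integrate ∫(-2*t*sin(2*t)) dt by parts with u = t, dv = (-2*sin(2*t)) dt, so v = cos(2*t): now t**2*sin(2*t) + t*cos(2*t) + ∫(-cos(2*t)) dt.
Step 3. Evaluate the standard form: now t**2*sin(2*t) + t*cos(2*t) - sin(2*t)/2.
Answer: t**2*sin(2*t) + t*cos(2*t) - sin(2*t)/2.


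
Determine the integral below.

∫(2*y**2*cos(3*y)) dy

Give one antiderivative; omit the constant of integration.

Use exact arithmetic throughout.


Answer: 2*y**2*sin(3*y)/3 + 4*y*cos(3*y)/9 - 4*sin(3*y)/27.


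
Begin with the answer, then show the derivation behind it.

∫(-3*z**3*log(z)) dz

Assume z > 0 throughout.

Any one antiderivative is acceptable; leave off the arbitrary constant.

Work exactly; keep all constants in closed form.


The answer is -3*z**4*log(z)/4 + 3*z**4/16.
Step 1. Integrate ∫(-3*z**3*log(z)) dz by parts with u = log(z), dv = (-3*z**3) dz, so v = -3*z**4/4 [assuming z > 0]: now -3*z**4*log(z)/4 + ∫(3*z**3/4) dz.
Step 2. Evaluate the standard form: now -3*z**4*log(z)/4 + 3*z**4/16.
Answer: -3*z**4*log(z)/4 + 3*z**4/16.


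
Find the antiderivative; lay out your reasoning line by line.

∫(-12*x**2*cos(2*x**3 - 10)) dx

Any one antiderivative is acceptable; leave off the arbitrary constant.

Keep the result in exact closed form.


Step 1. Substitute u = x**3 - 5, turning ∫(-12*x**2*cos(2*x**3 - 10)) dx into ∫(-4*cos(2*u)) du: now ∫(-4*cos(2*u)) du.
Step 2. Evaluate the standard form: now -2*sin(2*u).
Step 3. Substitute back u = x**3 - 5: now -2*sin(2*x**3 - 10).
Answer: -2*sin(2*x**3 - 10).


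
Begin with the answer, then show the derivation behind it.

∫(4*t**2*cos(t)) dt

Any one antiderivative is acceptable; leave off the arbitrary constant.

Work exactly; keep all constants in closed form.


The answer is 4*t**2*sin(t) + 8*t*cos(t) - 8*sin(t).
Step 1. Integrate ∫(4*t**2*cos(t)) dt by parts with u = t**2, dv = (4*cos(t)) dt, so v = 4*sin(t): now 4*t**2*sin(t) + ∫(-8*t*sin(t)) dt.
Step 2. Integrate ∫(-8*t*sin(t)) dt by parts with u = t, dv = (-8*sin(t)) dt, so v = 8*cos(t): now 4*t**2*sin(t) + 8*t*cos(t) + ∫(-8*cos(t)) dt.
Step 3. Evaluate the standard form: now 4*t**2*sin(t) + 8*t*cos(t) - 8*sin(t).
Answer: 4*t**2*sin(t) + 8*t*cos(t) - 8*sin(t).


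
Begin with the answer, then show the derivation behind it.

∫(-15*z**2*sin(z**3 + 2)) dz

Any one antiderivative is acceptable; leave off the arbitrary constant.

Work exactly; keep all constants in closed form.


The answer is 5*cos(z**3 + 2).
Step 1. Substitute u = z**3 + 2, turning ∫(-15*z**2*sin(z**3 + 2)) dz into ∫(-5*sin(u)) du: now ∫(-5*sin(u)) du.
Step 2. Evaluate the standard form: now 5*cos(u).
Step 3. Substitute back u = z**3 + 2: now 5*cos(z**3 + 2).
Answer: 5*cos(z**3 + 2).


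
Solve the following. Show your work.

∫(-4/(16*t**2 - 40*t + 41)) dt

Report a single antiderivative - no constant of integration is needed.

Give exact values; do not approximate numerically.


Step 1. Substitute u = 4*t - 5, turning ∫(-4/(16*t**2 - 40*t + 41)) dt into ∫(-1/(u**2 + 16)) du: now ∫(-1/(u**2 + 16)) du.
Step 2. Evaluate the standard form: now -atan(u/4)/4.
Step 3. Substitute back u = 4*t - 5: now -atan(t - 5/4)/4.
Answer: -atan(t - 5/4)/4.


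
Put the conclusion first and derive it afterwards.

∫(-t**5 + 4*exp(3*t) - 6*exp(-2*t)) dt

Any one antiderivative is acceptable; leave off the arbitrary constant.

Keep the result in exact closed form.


The answer is -t**6/6 + 4*exp(3*t)/3 + 3*exp(-2*t).
Step 1. Rewrite: now ∫(-t**5) dt + ∫(-6*exp(-2*t)) dt + ∫(4*exp(3*t)) dt.
Step 2. Evaluate the standard form: now -t**6/6 + ∫(-6*exp(-2*t)) dt + ∫(4*exp(3*t)) dt.
Step 3. Evaluate the standard form: now -t**6/6 + ∫(4*exp(3*t)) dt + 3*exp(-2*t).
Step 4. Evaluate the standard form: now -t**6/6 + 4*exp(3*t)/3 + 3*exp(-2*t).
Answer: -t**6/6 + 4*exp(3*t)/3 + 3*exp(-2*t).


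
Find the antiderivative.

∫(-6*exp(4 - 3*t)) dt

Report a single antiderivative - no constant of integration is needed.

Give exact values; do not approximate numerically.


Answer: 2*exp(4 - 3*t).
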